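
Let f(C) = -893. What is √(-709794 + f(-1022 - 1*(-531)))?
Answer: I*√710687 ≈ 843.02*I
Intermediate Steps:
√(-709794 + f(-1022 - 1*(-531))) = √(-709794 - 893) = √(-710687) = I*√710687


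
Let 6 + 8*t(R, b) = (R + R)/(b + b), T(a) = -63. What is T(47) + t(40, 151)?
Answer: -38485/604 ≈ -63.717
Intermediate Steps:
t(R, b) = -¾ + R/(8*b) (t(R, b) = -¾ + ((R + R)/(b + b))/8 = -¾ + ((2*R)/((2*b)))/8 = -¾ + ((2*R)*(1/(2*b)))/8 = -¾ + (R/b)/8 = -¾ + R/(8*b))
T(47) + t(40, 151) = -63 + (⅛)*(40 - 6*151)/151 = -63 + (⅛)*(1/151)*(40 - 906) = -63 + (⅛)*(1/151)*(-866) = -63 - 433/604 = -38485/604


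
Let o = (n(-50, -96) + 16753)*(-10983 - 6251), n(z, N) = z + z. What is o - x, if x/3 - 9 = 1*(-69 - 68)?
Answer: -286997418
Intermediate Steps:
n(z, N) = 2*z
x = -384 (x = 27 + 3*(1*(-69 - 68)) = 27 + 3*(1*(-137)) = 27 + 3*(-137) = 27 - 411 = -384)
o = -286997802 (o = (2*(-50) + 16753)*(-10983 - 6251) = (-100 + 16753)*(-17234) = 16653*(-17234) = -286997802)
o - x = -286997802 - 1*(-384) = -286997802 + 384 = -286997418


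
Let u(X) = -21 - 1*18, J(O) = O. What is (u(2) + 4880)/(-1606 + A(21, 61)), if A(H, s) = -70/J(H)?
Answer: -14523/4828 ≈ -3.0081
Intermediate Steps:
u(X) = -39 (u(X) = -21 - 18 = -39)
A(H, s) = -70/H
(u(2) + 4880)/(-1606 + A(21, 61)) = (-39 + 4880)/(-1606 - 70/21) = 4841/(-1606 - 70*1/21) = 4841/(-1606 - 10/3) = 4841/(-4828/3) = 4841*(-3/4828) = -14523/4828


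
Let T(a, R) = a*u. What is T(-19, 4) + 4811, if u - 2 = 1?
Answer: 4754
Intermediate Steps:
u = 3 (u = 2 + 1 = 3)
T(a, R) = 3*a (T(a, R) = a*3 = 3*a)
T(-19, 4) + 4811 = 3*(-19) + 4811 = -57 + 4811 = 4754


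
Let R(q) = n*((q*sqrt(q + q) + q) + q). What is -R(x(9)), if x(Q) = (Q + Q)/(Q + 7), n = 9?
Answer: -567/16 ≈ -35.438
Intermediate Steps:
x(Q) = 2*Q/(7 + Q) (x(Q) = (2*Q)/(7 + Q) = 2*Q/(7 + Q))
R(q) = 18*q + 9*sqrt(2)*q**(3/2) (R(q) = 9*((q*sqrt(q + q) + q) + q) = 9*((q*sqrt(2*q) + q) + q) = 9*((q*(sqrt(2)*sqrt(q)) + q) + q) = 9*((sqrt(2)*q**(3/2) + q) + q) = 9*((q + sqrt(2)*q**(3/2)) + q) = 9*(2*q + sqrt(2)*q**(3/2)) = 18*q + 9*sqrt(2)*q**(3/2))
-R(x(9)) = -(18*(2*9/(7 + 9)) + 9*sqrt(2)*(2*9/(7 + 9))**(3/2)) = -(18*(2*9/16) + 9*sqrt(2)*(2*9/16)**(3/2)) = -(18*(2*9*(1/16)) + 9*sqrt(2)*(2*9*(1/16))**(3/2)) = -(18*(9/8) + 9*sqrt(2)*(9/8)**(3/2)) = -(81/4 + 9*sqrt(2)*(27*sqrt(2)/32)) = -(81/4 + 243/16) = -1*567/16 = -567/16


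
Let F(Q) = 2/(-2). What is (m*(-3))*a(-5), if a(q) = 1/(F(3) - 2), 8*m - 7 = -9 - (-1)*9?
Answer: 7/8 ≈ 0.87500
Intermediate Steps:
m = 7/8 (m = 7/8 + (-9 - (-1)*9)/8 = 7/8 + (-9 - 1*(-9))/8 = 7/8 + (-9 + 9)/8 = 7/8 + (⅛)*0 = 7/8 + 0 = 7/8 ≈ 0.87500)
F(Q) = -1 (F(Q) = 2*(-½) = -1)
a(q) = -⅓ (a(q) = 1/(-1 - 2) = 1/(-3) = -⅓)
(m*(-3))*a(-5) = ((7/8)*(-3))*(-⅓) = -21/8*(-⅓) = 7/8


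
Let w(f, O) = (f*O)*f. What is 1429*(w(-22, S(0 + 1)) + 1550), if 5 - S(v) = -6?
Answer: 9822946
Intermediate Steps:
S(v) = 11 (S(v) = 5 - 1*(-6) = 5 + 6 = 11)
w(f, O) = O*f**2 (w(f, O) = (O*f)*f = O*f**2)
1429*(w(-22, S(0 + 1)) + 1550) = 1429*(11*(-22)**2 + 1550) = 1429*(11*484 + 1550) = 1429*(5324 + 1550) = 1429*6874 = 9822946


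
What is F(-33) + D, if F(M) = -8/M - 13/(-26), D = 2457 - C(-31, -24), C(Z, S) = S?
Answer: 163795/66 ≈ 2481.7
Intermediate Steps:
D = 2481 (D = 2457 - 1*(-24) = 2457 + 24 = 2481)
F(M) = ½ - 8/M (F(M) = -8/M - 13*(-1/26) = -8/M + ½ = ½ - 8/M)
F(-33) + D = (½)*(-16 - 33)/(-33) + 2481 = (½)*(-1/33)*(-49) + 2481 = 49/66 + 2481 = 163795/66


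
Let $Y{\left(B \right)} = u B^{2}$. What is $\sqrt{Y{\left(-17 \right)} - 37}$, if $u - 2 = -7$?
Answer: $i \sqrt{1482} \approx 38.497 i$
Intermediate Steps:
$u = -5$ ($u = 2 - 7 = -5$)
$Y{\left(B \right)} = - 5 B^{2}$
$\sqrt{Y{\left(-17 \right)} - 37} = \sqrt{- 5 \left(-17\right)^{2} - 37} = \sqrt{\left(-5\right) 289 - 37} = \sqrt{-1445 - 37} = \sqrt{-1482} = i \sqrt{1482}$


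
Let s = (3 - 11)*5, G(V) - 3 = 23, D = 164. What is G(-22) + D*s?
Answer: -6534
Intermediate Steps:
G(V) = 26 (G(V) = 3 + 23 = 26)
s = -40 (s = -8*5 = -40)
G(-22) + D*s = 26 + 164*(-40) = 26 - 6560 = -6534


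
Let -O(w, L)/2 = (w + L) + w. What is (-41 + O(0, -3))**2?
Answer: 1225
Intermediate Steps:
O(w, L) = -4*w - 2*L (O(w, L) = -2*((w + L) + w) = -2*((L + w) + w) = -2*(L + 2*w) = -4*w - 2*L)
(-41 + O(0, -3))**2 = (-41 + (-4*0 - 2*(-3)))**2 = (-41 + (0 + 6))**2 = (-41 + 6)**2 = (-35)**2 = 1225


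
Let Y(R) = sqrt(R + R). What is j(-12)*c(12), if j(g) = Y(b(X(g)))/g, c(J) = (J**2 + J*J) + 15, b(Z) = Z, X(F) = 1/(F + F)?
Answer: -101*I*sqrt(3)/24 ≈ -7.289*I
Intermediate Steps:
X(F) = 1/(2*F)
Y(R) = sqrt(2)*sqrt(R) (Y(R) = sqrt(2*R) = sqrt(2)*sqrt(R))
c(J) = 15 + 2*J**2 (c(J) = (J**2 + J**2) + 15 = 2*J**2 + 15 = 15 + 2*J**2)
j(g) = sqrt(1/g)/g (j(g) = (sqrt(2)*sqrt(1/(2*g)))/g = (sqrt(2)*(sqrt(2)*sqrt(1/g)/2))/g = sqrt(1/g)/g)
j(-12)*c(12) = (sqrt(1/(-12))/(-12))*(15 + 2*12**2) = (-I*sqrt(3)/72)*(15 + 2*144) = (-I*sqrt(3)/72)*(15 + 288) = -I*sqrt(3)/72*303 = -101*I*sqrt(3)/24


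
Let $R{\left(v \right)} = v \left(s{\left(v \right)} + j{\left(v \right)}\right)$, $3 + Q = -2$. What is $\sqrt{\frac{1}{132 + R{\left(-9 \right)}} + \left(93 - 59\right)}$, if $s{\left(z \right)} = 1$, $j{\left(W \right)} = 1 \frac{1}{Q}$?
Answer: $\frac{\sqrt{827619}}{156} \approx 5.8316$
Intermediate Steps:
$Q = -5$ ($Q = -3 - 2 = -5$)
$j{\left(W \right)} = - \frac{1}{5}$ ($j{\left(W \right)} = 1 \frac{1}{-5} = 1 \left(- \frac{1}{5}\right) = - \frac{1}{5}$)
$R{\left(v \right)} = \frac{4 v}{5}$ ($R{\left(v \right)} = v \left(1 - \frac{1}{5}\right) = v \frac{4}{5} = \frac{4 v}{5}$)
$\sqrt{\frac{1}{132 + R{\left(-9 \right)}} + \left(93 - 59\right)} = \sqrt{\frac{1}{132 + \frac{4}{5} \left(-9\right)} + \left(93 - 59\right)} = \sqrt{\frac{1}{132 - \frac{36}{5}} + \left(93 - 59\right)} = \sqrt{\frac{1}{\frac{624}{5}} + 34} = \sqrt{\frac{5}{624} + 34} = \sqrt{\frac{21221}{624}} = \frac{\sqrt{827619}}{156}$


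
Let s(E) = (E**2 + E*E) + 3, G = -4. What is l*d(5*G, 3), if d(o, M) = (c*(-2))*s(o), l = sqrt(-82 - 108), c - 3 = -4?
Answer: 1606*I*sqrt(190) ≈ 22137.0*I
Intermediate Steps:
c = -1 (c = 3 - 4 = -1)
l = I*sqrt(190) (l = sqrt(-190) = I*sqrt(190) ≈ 13.784*I)
s(E) = 3 + 2*E**2 (s(E) = (E**2 + E**2) + 3 = 2*E**2 + 3 = 3 + 2*E**2)
d(o, M) = 6 + 4*o**2 (d(o, M) = (-1*(-2))*(3 + 2*o**2) = 2*(3 + 2*o**2) = 6 + 4*o**2)
l*d(5*G, 3) = (I*sqrt(190))*(6 + 4*(5*(-4))**2) = (I*sqrt(190))*(6 + 4*(-20)**2) = (I*sqrt(190))*(6 + 4*400) = (I*sqrt(190))*(6 + 1600) = (I*sqrt(190))*1606 = 1606*I*sqrt(190)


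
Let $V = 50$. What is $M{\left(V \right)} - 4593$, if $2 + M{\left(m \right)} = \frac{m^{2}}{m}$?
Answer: $-4545$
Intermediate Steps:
$M{\left(m \right)} = -2 + m$ ($M{\left(m \right)} = -2 + \frac{m^{2}}{m} = -2 + m$)
$M{\left(V \right)} - 4593 = \left(-2 + 50\right) - 4593 = 48 - 4593 = -4545$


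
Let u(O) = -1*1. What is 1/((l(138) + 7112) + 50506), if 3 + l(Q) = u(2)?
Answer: 1/57614 ≈ 1.7357e-5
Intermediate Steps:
u(O) = -1
l(Q) = -4 (l(Q) = -3 - 1 = -4)
1/((l(138) + 7112) + 50506) = 1/((-4 + 7112) + 50506) = 1/(7108 + 50506) = 1/57614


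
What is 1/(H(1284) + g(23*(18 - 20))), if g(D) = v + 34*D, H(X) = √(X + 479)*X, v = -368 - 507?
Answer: 271/322292423 + 428*√1763/966877269 ≈ 1.9427e-5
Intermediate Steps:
v = -875
H(X) = X*√(479 + X) (H(X) = √(479 + X)*X = X*√(479 + X))
g(D) = -875 + 34*D
1/(H(1284) + g(23*(18 - 20))) = 1/(1284*√(479 + 1284) + (-875 + 34*(23*(18 - 20)))) = 1/(1284*√1763 + (-875 + 34*(23*(-2)))) = 1/(1284*√1763 + (-875 + 34*(-46))) = 1/(1284*√1763 + (-875 - 1564)) = 1/(1284*√1763 - 2439) = 1/(-2439 + 1284*√1763)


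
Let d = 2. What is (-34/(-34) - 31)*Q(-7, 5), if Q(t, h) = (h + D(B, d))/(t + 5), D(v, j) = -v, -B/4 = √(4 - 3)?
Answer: 135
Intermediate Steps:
B = -4 (B = -4*√(4 - 3) = -4*√1 = -4*1 = -4)
Q(t, h) = (4 + h)/(5 + t) (Q(t, h) = (h - 1*(-4))/(t + 5) = (h + 4)/(5 + t) = (4 + h)/(5 + t))
(-34/(-34) - 31)*Q(-7, 5) = (-34/(-34) - 31)*((4 + 5)/(5 - 7)) = (-34*(-1/34) - 31)*(9/(-2)) = (1 - 31)*(-½*9) = -30*(-9/2) = 135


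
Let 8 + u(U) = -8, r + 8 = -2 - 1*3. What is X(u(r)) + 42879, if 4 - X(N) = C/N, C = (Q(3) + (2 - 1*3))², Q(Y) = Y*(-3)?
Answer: 171557/4 ≈ 42889.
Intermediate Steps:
r = -13 (r = -8 + (-2 - 1*3) = -8 + (-2 - 3) = -8 - 5 = -13)
u(U) = -16 (u(U) = -8 - 8 = -16)
Q(Y) = -3*Y
C = 100 (C = (-3*3 + (2 - 1*3))² = (-9 + (2 - 3))² = (-9 - 1)² = (-10)² = 100)
X(N) = 4 - 100/N
X(u(r)) + 42879 = (4 - 100/(-16)) + 42879 = (4 - 100*(-1/16)) + 42879 = (4 + 25/4) + 42879 = 41/4 + 42879 = 171557/4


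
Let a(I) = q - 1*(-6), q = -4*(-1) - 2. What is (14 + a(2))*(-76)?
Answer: -1672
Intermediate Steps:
q = 2 (q = 4 - 2 = 2)
a(I) = 8 (a(I) = 2 - 1*(-6) = 2 + 6 = 8)
(14 + a(2))*(-76) = (14 + 8)*(-76) = 22*(-76) = -1672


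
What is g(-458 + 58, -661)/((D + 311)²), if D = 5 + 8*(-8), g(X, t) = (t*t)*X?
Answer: -10923025/3969 ≈ -2752.1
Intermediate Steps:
g(X, t) = X*t² (g(X, t) = t²*X = X*t²)
D = -59 (D = 5 - 64 = -59)
g(-458 + 58, -661)/((D + 311)²) = ((-458 + 58)*(-661)²)/((-59 + 311)²) = (-400*436921)/(252²) = -174768400/63504 = -174768400*1/63504 = -10923025/3969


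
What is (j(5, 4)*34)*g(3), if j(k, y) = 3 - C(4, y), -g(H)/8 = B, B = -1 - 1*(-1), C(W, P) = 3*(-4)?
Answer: 0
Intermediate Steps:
C(W, P) = -12
B = 0 (B = -1 + 1 = 0)
g(H) = 0 (g(H) = -8*0 = 0)
j(k, y) = 15 (j(k, y) = 3 - 1*(-12) = 3 + 12 = 15)
(j(5, 4)*34)*g(3) = (15*34)*0 = 510*0 = 0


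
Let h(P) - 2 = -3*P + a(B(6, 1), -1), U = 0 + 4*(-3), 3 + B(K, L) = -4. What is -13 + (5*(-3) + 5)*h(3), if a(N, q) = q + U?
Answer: 187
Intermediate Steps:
B(K, L) = -7 (B(K, L) = -3 - 4 = -7)
U = -12 (U = 0 - 12 = -12)
a(N, q) = -12 + q (a(N, q) = q - 12 = -12 + q)
h(P) = -11 - 3*P (h(P) = 2 + (-3*P + (-12 - 1)) = 2 + (-3*P - 13) = 2 + (-13 - 3*P) = -11 - 3*P)
-13 + (5*(-3) + 5)*h(3) = -13 + (5*(-3) + 5)*(-11 - 3*3) = -13 + (-15 + 5)*(-11 - 9) = -13 - 10*(-20) = -13 + 200 = 187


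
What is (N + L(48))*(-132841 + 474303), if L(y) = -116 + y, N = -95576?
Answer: -32658791528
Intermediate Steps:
(N + L(48))*(-132841 + 474303) = (-95576 + (-116 + 48))*(-132841 + 474303) = (-95576 - 68)*341462 = -95644*341462 = -32658791528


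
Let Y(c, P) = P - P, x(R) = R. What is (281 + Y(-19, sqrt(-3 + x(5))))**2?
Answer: 78961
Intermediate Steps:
Y(c, P) = 0
(281 + Y(-19, sqrt(-3 + x(5))))**2 = (281 + 0)**2 = 281**2 = 78961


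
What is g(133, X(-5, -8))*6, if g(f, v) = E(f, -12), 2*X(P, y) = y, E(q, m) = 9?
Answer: 54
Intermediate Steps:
X(P, y) = y/2
g(f, v) = 9
g(133, X(-5, -8))*6 = 9*6 = 54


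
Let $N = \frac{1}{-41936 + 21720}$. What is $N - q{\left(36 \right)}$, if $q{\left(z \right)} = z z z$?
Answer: $- \frac{943197697}{20216} \approx -46656.0$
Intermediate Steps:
$q{\left(z \right)} = z^{3}$ ($q{\left(z \right)} = z^{2} z = z^{3}$)
$N = - \frac{1}{20216}$ ($N = \frac{1}{-20216} = - \frac{1}{20216} \approx -4.9466 \cdot 10^{-5}$)
$N - q{\left(36 \right)} = - \frac{1}{20216} - 36^{3} = - \frac{1}{20216} - 46656 = - \frac{943197697}{20216}$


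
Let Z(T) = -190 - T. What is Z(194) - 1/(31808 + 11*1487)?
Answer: -18495361/48165 ≈ -384.00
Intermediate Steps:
Z(194) - 1/(31808 + 11*1487) = (-190 - 1*194) - 1/(31808 + 11*1487) = (-190 - 194) - 1/(31808 + 16357) = -384 - 1/48165 = -18495361/48165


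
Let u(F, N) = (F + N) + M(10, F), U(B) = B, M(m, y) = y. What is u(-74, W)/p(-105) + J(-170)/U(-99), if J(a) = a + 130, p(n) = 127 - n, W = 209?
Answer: 15319/22968 ≈ 0.66697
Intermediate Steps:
u(F, N) = N + 2*F (u(F, N) = (F + N) + F = N + 2*F)
J(a) = 130 + a
u(-74, W)/p(-105) + J(-170)/U(-99) = (209 + 2*(-74))/(127 - 1*(-105)) + (130 - 170)/(-99) = (209 - 148)/(127 + 105) - 40*(-1/99) = 61/232 + 40/99 = 15319/22968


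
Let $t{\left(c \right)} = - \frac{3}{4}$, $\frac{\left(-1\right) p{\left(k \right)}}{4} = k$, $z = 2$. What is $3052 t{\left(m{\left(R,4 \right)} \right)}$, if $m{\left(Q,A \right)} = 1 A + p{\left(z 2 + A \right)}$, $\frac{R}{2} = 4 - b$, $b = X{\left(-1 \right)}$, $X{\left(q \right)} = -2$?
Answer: $-2289$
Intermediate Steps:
$p{\left(k \right)} = - 4 k$
$b = -2$
$R = 12$ ($R = 2 \left(4 - -2\right) = 2 \left(4 + 2\right) = 2 \cdot 6 = 12$)
$m{\left(Q,A \right)} = -16 - 3 A$ ($m{\left(Q,A \right)} = 1 A - 4 \left(2 \cdot 2 + A\right) = A - 4 \left(4 + A\right) = A - \left(16 + 4 A\right) = -16 - 3 A$)
$t{\left(c \right)} = - \frac{3}{4}$ ($t{\left(c \right)} = \left(-3\right) \frac{1}{4} = - \frac{3}{4}$)
$3052 t{\left(m{\left(R,4 \right)} \right)} = 3052 \left(- \frac{3}{4}\right) = -2289$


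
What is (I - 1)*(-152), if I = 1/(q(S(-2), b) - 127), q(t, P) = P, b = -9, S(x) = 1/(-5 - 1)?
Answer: 2603/17 ≈ 153.12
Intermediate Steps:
S(x) = -⅙ (S(x) = 1/(-6) = -⅙)
I = -1/136 (I = 1/(-9 - 127) = 1/(-136) = -1/136 ≈ -0.0073529)
(I - 1)*(-152) = (-1/136 - 1)*(-152) = -137/136*(-152) = 2603/17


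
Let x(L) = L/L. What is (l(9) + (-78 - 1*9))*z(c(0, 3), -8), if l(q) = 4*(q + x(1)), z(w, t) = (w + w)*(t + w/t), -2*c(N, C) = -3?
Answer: 18471/16 ≈ 1154.4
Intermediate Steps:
x(L) = 1
c(N, C) = 3/2 (c(N, C) = -½*(-3) = 3/2)
z(w, t) = 2*w*(t + w/t) (z(w, t) = (2*w)*(t + w/t) = 2*w*(t + w/t))
l(q) = 4 + 4*q (l(q) = 4*(q + 1) = 4*(1 + q) = 4 + 4*q)
(l(9) + (-78 - 1*9))*z(c(0, 3), -8) = ((4 + 4*9) + (-78 - 1*9))*(2*(3/2)*(3/2 + (-8)²)/(-8)) = ((4 + 36) + (-78 - 9))*(2*(3/2)*(-⅛)*(3/2 + 64)) = (40 - 87)*(2*(3/2)*(-⅛)*(131/2)) = -47*(-393/16) = 18471/16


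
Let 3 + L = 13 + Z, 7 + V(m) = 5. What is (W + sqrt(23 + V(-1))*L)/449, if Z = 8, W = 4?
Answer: 4/449 + 18*sqrt(21)/449 ≈ 0.19262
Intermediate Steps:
V(m) = -2 (V(m) = -7 + 5 = -2)
L = 18 (L = -3 + (13 + 8) = -3 + 21 = 18)
(W + sqrt(23 + V(-1))*L)/449 = (4 + sqrt(23 - 2)*18)/449 = (4 + sqrt(21)*18)*(1/449) = (4 + 18*sqrt(21))*(1/449) = 4/449 + 18*sqrt(21)/449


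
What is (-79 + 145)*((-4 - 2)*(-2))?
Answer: 792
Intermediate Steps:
(-79 + 145)*((-4 - 2)*(-2)) = 66*(-6*(-2)) = 66*12 = 792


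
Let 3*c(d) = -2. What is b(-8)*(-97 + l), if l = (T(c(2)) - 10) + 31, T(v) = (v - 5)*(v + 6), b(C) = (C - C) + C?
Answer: 7648/9 ≈ 849.78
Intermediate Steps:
c(d) = -⅔ (c(d) = (⅓)*(-2) = -⅔)
b(C) = C (b(C) = 0 + C = C)
T(v) = (-5 + v)*(6 + v)
l = -83/9 (l = ((-30 - ⅔ + (-⅔)²) - 10) + 31 = ((-30 - ⅔ + 4/9) - 10) + 31 = (-272/9 - 10) + 31 = -362/9 + 31 = -83/9 ≈ -9.2222)
b(-8)*(-97 + l) = -8*(-97 - 83/9) = -8*(-956/9) = 7648/9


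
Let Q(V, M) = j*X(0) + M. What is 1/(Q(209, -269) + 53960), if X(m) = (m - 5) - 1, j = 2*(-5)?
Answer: 1/53751 ≈ 1.8604e-5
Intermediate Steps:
j = -10
X(m) = -6 + m (X(m) = (-5 + m) - 1 = -6 + m)
Q(V, M) = 60 + M (Q(V, M) = -10*(-6 + 0) + M = -10*(-6) + M = 60 + M)
1/(Q(209, -269) + 53960) = 1/((60 - 269) + 53960) = 1/(-209 + 53960) = 1/53751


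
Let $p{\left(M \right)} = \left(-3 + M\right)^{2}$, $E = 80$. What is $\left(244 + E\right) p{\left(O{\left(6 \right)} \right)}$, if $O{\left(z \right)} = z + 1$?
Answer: $5184$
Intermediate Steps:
$O{\left(z \right)} = 1 + z$
$\left(244 + E\right) p{\left(O{\left(6 \right)} \right)} = \left(244 + 80\right) \left(-3 + \left(1 + 6\right)\right)^{2} = 324 \left(-3 + 7\right)^{2} = 324 \cdot 4^{2} = 324 \cdot 16 = 5184$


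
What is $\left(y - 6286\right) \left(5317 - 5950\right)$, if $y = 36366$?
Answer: $-19040640$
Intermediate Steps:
$\left(y - 6286\right) \left(5317 - 5950\right) = \left(36366 - 6286\right) \left(5317 - 5950\right) = 30080 \left(-633\right) = -19040640$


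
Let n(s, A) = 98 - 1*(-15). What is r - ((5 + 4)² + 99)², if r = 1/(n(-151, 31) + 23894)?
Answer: -777826799/24007 ≈ -32400.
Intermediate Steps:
n(s, A) = 113 (n(s, A) = 98 + 15 = 113)
r = 1/24007 (r = 1/(113 + 23894) = 1/24007 ≈ 4.1655e-5)
r - ((5 + 4)² + 99)² = 1/24007 - ((5 + 4)² + 99)² = 1/24007 - (9² + 99)² = 1/24007 - (81 + 99)² = 1/24007 - 1*180² = 1/24007 - 1*32400 = 1/24007 - 32400 = -777826799/24007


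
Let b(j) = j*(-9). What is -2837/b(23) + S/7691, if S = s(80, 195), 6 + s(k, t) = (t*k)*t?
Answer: 651512125/1592037 ≈ 409.23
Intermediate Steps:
s(k, t) = -6 + k*t**2 (s(k, t) = -6 + (t*k)*t = -6 + (k*t)*t = -6 + k*t**2)
S = 3041994 (S = -6 + 80*195**2 = -6 + 80*38025 = -6 + 3042000 = 3041994)
b(j) = -9*j
-2837/b(23) + S/7691 = -2837/((-9*23)) + 3041994/7691 = -2837/(-207) + 3041994*(1/7691) = -2837*(-1/207) + 3041994/7691 = 2837/207 + 3041994/7691 = 651512125/1592037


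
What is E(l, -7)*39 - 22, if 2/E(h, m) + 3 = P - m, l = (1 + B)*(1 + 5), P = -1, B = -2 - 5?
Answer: 4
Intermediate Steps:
B = -7
l = -36 (l = (1 - 7)*(1 + 5) = -6*6 = -36)
E(h, m) = 2/(-4 - m) (E(h, m) = 2/(-3 + (-1 - m)) = 2/(-4 - m))
E(l, -7)*39 - 22 = -2/(4 - 7)*39 - 22 = -2/(-3)*39 - 22 = -2*(-⅓)*39 - 22 = (⅔)*39 - 22 = 26 - 22 = 4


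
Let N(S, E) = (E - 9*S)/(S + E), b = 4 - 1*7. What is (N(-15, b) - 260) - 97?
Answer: -1093/3 ≈ -364.33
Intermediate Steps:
b = -3 (b = 4 - 7 = -3)
N(S, E) = (E - 9*S)/(E + S)
(N(-15, b) - 260) - 97 = ((-3 - 9*(-15))/(-3 - 15) - 260) - 97 = ((-3 + 135)/(-18) - 260) - 97 = (-1/18*132 - 260) - 97 = (-22/3 - 260) - 97 = -802/3 - 97 = -1093/3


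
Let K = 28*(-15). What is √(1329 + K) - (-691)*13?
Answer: 8983 + 3*√101 ≈ 9013.2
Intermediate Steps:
K = -420
√(1329 + K) - (-691)*13 = √(1329 - 420) - (-691)*13 = √909 - 1*(-8983) = 3*√101 + 8983 = 8983 + 3*√101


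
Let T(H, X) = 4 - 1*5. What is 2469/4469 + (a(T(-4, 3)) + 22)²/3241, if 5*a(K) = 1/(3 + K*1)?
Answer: 1018473329/1448402900 ≈ 0.70317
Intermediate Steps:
T(H, X) = -1 (T(H, X) = 4 - 5 = -1)
a(K) = 1/(5*(3 + K)) (a(K) = 1/(5*(3 + K*1)) = 1/(5*(3 + K)))
2469/4469 + (a(T(-4, 3)) + 22)²/3241 = 2469/4469 + (1/(5*(3 - 1)) + 22)²/3241 = 2469*(1/4469) + ((⅕)/2 + 22)²*(1/3241) = 2469/4469 + ((⅕)*(½) + 22)²*(1/3241) = 2469/4469 + (⅒ + 22)²*(1/3241) = 2469/4469 + (221/10)²*(1/3241) = 2469/4469 + (48841/100)*(1/3241) = 2469/4469 + 48841/324100 = 1018473329/1448402900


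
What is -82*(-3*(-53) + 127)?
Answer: -23452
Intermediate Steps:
-82*(-3*(-53) + 127) = -82*(159 + 127) = -82*286 = -23452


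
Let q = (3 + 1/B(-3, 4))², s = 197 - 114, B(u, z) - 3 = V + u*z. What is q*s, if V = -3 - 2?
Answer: 139523/196 ≈ 711.85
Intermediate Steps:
V = -5
B(u, z) = -2 + u*z (B(u, z) = 3 + (-5 + u*z) = -2 + u*z)
s = 83
q = 1681/196 (q = (3 + 1/(-2 - 3*4))² = (3 + 1/(-2 - 12))² = (3 + 1/(-14))² = (3 - 1/14)² = (41/14)² = 1681/196 ≈ 8.5765)
q*s = (1681/196)*83 = 139523/196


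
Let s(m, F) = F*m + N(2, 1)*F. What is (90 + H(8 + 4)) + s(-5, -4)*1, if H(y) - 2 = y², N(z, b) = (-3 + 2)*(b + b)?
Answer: 264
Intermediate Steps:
N(z, b) = -2*b
s(m, F) = -2*F + F*m (s(m, F) = F*m + (-2*1)*F = F*m - 2*F = -2*F + F*m)
H(y) = 2 + y²
(90 + H(8 + 4)) + s(-5, -4)*1 = (90 + (2 + (8 + 4)²)) - 4*(-2 - 5)*1 = (90 + (2 + 12²)) - 4*(-7)*1 = (90 + (2 + 144)) + 28*1 = (90 + 146) + 28 = 236 + 28 = 264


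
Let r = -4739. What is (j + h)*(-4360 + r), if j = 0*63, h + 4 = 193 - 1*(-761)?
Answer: -8644050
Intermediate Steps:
h = 950 (h = -4 + (193 - 1*(-761)) = -4 + (193 + 761) = -4 + 954 = 950)
j = 0
(j + h)*(-4360 + r) = (0 + 950)*(-4360 - 4739) = 950*(-9099) = -8644050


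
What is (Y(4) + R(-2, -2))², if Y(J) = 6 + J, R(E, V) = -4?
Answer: 36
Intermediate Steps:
(Y(4) + R(-2, -2))² = ((6 + 4) - 4)² = (10 - 4)² = 6² = 36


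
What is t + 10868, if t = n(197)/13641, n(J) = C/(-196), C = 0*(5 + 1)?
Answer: 10868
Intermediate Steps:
C = 0 (C = 0*6 = 0)
n(J) = 0 (n(J) = 0/(-196) = 0*(-1/196) = 0)
t = 0 (t = 0/13641 = 0*(1/13641) = 0)
t + 10868 = 0 + 10868 = 10868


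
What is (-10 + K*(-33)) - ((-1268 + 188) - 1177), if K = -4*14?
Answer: 4095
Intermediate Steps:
K = -56
(-10 + K*(-33)) - ((-1268 + 188) - 1177) = (-10 - 56*(-33)) - ((-1268 + 188) - 1177) = (-10 + 1848) - (-1080 - 1177) = 1838 - 1*(-2257) = 1838 + 2257 = 4095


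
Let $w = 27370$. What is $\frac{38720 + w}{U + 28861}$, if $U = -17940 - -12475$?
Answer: $\frac{33045}{11698} \approx 2.8248$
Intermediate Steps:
$U = -5465$ ($U = -17940 + 12475 = -5465$)
$\frac{38720 + w}{U + 28861} = \frac{38720 + 27370}{-5465 + 28861} = \frac{66090}{23396} = 66090 \cdot \frac{1}{23396} = \frac{33045}{11698}$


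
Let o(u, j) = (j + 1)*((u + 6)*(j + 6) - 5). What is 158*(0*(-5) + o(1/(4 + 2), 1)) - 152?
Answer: 35726/3 ≈ 11909.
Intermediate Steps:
o(u, j) = (1 + j)*(-5 + (6 + j)*(6 + u)) (o(u, j) = (1 + j)*((6 + u)*(6 + j) - 5) = (1 + j)*((6 + j)*(6 + u) - 5) = (1 + j)*(-5 + (6 + j)*(6 + u)))
158*(0*(-5) + o(1/(4 + 2), 1)) - 152 = 158*(0*(-5) + (31 + 6/(4 + 2) + 6*1² + 37*1 + 1²/(4 + 2) + 7*1/(4 + 2))) - 152 = 158*(0 + (31 + 6/6 + 6*1 + 37 + 1/6 + 7*1/6)) - 152 = 158*(0 + (31 + 6*(⅙) + 6 + 37 + (⅙)*1 + 7*1*(⅙))) - 152 = 158*(0 + (31 + 1 + 6 + 37 + ⅙ + 7/6)) - 152 = 158*(0 + 229/3) - 152 = 158*(229/3) - 152 = 36182/3 - 152 = 35726/3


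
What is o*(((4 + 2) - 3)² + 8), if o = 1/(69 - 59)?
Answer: 17/10 ≈ 1.7000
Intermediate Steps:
o = ⅒ (o = 1/10 = ⅒ ≈ 0.10000)
o*(((4 + 2) - 3)² + 8) = (((4 + 2) - 3)² + 8)/10 = ((6 - 3)² + 8)/10 = (3² + 8)/10 = (9 + 8)/10 = (⅒)*17 = 17/10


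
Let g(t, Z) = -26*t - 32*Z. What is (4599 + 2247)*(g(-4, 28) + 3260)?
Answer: 16895928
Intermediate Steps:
g(t, Z) = -32*Z - 26*t
(4599 + 2247)*(g(-4, 28) + 3260) = (4599 + 2247)*((-32*28 - 26*(-4)) + 3260) = 6846*((-896 + 104) + 3260) = 6846*(-792 + 3260) = 6846*2468 = 16895928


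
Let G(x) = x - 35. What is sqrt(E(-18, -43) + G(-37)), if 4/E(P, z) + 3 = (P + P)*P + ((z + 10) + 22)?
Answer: I*sqrt(7234574)/317 ≈ 8.4849*I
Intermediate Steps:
E(P, z) = 4/(29 + z + 2*P**2) (E(P, z) = 4/(-3 + ((P + P)*P + ((z + 10) + 22))) = 4/(-3 + ((2*P)*P + ((10 + z) + 22))) = 4/(-3 + (2*P**2 + (32 + z))) = 4/(-3 + (32 + z + 2*P**2)) = 4/(29 + z + 2*P**2))
G(x) = -35 + x
sqrt(E(-18, -43) + G(-37)) = sqrt(4/(29 - 43 + 2*(-18)**2) + (-35 - 37)) = sqrt(4/(29 - 43 + 2*324) - 72) = sqrt(4/(29 - 43 + 648) - 72) = sqrt(4/634 - 72) = sqrt(4*(1/634) - 72) = sqrt(2/317 - 72) = sqrt(-22822/317) = I*sqrt(7234574)/317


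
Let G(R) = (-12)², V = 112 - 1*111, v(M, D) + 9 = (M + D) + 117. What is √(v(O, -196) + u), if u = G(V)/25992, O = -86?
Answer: 2*I*√15703/19 ≈ 13.191*I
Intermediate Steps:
v(M, D) = 108 + D + M (v(M, D) = -9 + ((M + D) + 117) = -9 + ((D + M) + 117) = -9 + (117 + D + M) = 108 + D + M)
V = 1 (V = 112 - 111 = 1)
G(R) = 144
u = 2/361 (u = 144/25992 = 144*(1/25992) = 2/361 ≈ 0.0055402)
√(v(O, -196) + u) = √((108 - 196 - 86) + 2/361) = √(-174 + 2/361) = √(-62812/361) = 2*I*√15703/19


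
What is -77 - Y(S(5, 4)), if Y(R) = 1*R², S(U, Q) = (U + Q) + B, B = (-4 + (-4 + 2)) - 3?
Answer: -77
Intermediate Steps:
B = -9 (B = (-4 - 2) - 3 = -6 - 3 = -9)
S(U, Q) = -9 + Q + U (S(U, Q) = (U + Q) - 9 = (Q + U) - 9 = -9 + Q + U)
Y(R) = R²
-77 - Y(S(5, 4)) = -77 - (-9 + 4 + 5)² = -77 - 1*0² = -77 - 1*0 = -77 + 0 = -77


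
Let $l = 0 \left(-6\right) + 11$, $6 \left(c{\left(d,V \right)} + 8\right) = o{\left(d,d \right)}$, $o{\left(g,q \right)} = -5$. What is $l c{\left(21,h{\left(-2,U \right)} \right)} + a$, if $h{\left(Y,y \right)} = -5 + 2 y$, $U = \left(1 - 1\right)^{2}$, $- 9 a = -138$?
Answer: $- \frac{491}{6} \approx -81.833$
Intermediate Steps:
$a = \frac{46}{3}$ ($a = \left(- \frac{1}{9}\right) \left(-138\right) = \frac{46}{3} \approx 15.333$)
$U = 0$ ($U = 0^{2} = 0$)
$c{\left(d,V \right)} = - \frac{53}{6}$ ($c{\left(d,V \right)} = -8 + \frac{1}{6} \left(-5\right) = -8 - \frac{5}{6} = - \frac{53}{6}$)
$l = 11$ ($l = 0 + 11 = 11$)
$l c{\left(21,h{\left(-2,U \right)} \right)} + a = 11 \left(- \frac{53}{6}\right) + \frac{46}{3} = - \frac{583}{6} + \frac{46}{3} = - \frac{491}{6}$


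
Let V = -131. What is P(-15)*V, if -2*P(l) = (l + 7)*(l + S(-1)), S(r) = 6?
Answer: 4716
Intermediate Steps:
P(l) = -(6 + l)*(7 + l)/2 (P(l) = -(l + 7)*(l + 6)/2 = -(7 + l)*(6 + l)/2 = -(6 + l)*(7 + l)/2)
P(-15)*V = (-21 - 13/2*(-15) - ½*(-15)²)*(-131) = (-21 + 195/2 - ½*225)*(-131) = (-21 + 195/2 - 225/2)*(-131) = -36*(-131) = 4716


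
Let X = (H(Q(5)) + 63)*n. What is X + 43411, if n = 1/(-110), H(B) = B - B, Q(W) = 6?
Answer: 4775147/110 ≈ 43410.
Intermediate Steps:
H(B) = 0
n = -1/110 ≈ -0.0090909
X = -63/110 (X = (0 + 63)*(-1/110) = 63*(-1/110) = -63/110 ≈ -0.57273)
X + 43411 = -63/110 + 43411 = 4775147/110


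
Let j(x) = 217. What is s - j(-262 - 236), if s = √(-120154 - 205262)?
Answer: -217 + 2*I*√81354 ≈ -217.0 + 570.45*I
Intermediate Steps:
s = 2*I*√81354 (s = √(-325416) = 2*I*√81354 ≈ 570.45*I)
s - j(-262 - 236) = 2*I*√81354 - 1*217 = 2*I*√81354 - 217 = -217 + 2*I*√81354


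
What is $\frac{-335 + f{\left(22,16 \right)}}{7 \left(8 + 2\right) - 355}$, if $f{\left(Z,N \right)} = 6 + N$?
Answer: $\frac{313}{285} \approx 1.0982$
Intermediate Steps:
$\frac{-335 + f{\left(22,16 \right)}}{7 \left(8 + 2\right) - 355} = \frac{-335 + \left(6 + 16\right)}{7 \left(8 + 2\right) - 355} = \frac{-335 + 22}{7 \cdot 10 - 355} = - \frac{313}{70 - 355} = - \frac{313}{-285} = \left(-313\right) \left(- \frac{1}{285}\right) = \frac{313}{285}$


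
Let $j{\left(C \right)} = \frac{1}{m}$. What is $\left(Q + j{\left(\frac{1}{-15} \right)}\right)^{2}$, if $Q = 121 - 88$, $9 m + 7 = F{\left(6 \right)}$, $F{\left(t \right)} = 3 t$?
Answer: $\frac{138384}{121} \approx 1143.7$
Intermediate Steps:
$m = \frac{11}{9}$ ($m = - \frac{7}{9} + \frac{3 \cdot 6}{9} = - \frac{7}{9} + \frac{1}{9} \cdot 18 = - \frac{7}{9} + 2 = \frac{11}{9} \approx 1.2222$)
$j{\left(C \right)} = \frac{9}{11}$ ($j{\left(C \right)} = \frac{1}{\frac{11}{9}} = \frac{9}{11}$)
$Q = 33$
$\left(Q + j{\left(\frac{1}{-15} \right)}\right)^{2} = \left(33 + \frac{9}{11}\right)^{2} = \left(\frac{372}{11}\right)^{2} = \frac{138384}{121}$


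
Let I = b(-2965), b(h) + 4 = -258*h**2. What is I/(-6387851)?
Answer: 2268136054/6387851 ≈ 355.07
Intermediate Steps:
b(h) = -4 - 258*h**2
I = -2268136054 (I = -4 - 258*(-2965)**2 = -4 - 258*8791225 = -4 - 2268136050 = -2268136054)
I/(-6387851) = -2268136054/(-6387851) = -2268136054*(-1/6387851) = 2268136054/6387851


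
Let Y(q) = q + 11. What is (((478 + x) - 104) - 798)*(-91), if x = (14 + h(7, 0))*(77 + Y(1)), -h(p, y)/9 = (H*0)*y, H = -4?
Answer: -74802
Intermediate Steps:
Y(q) = 11 + q
h(p, y) = 0 (h(p, y) = -9*(-4*0)*y = -0*y = -9*0 = 0)
x = 1246 (x = (14 + 0)*(77 + (11 + 1)) = 14*(77 + 12) = 14*89 = 1246)
(((478 + x) - 104) - 798)*(-91) = (((478 + 1246) - 104) - 798)*(-91) = ((1724 - 104) - 798)*(-91) = (1620 - 798)*(-91) = 822*(-91) = -74802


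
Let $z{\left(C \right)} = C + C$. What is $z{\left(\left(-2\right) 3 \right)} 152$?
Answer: $-1824$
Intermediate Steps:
$z{\left(C \right)} = 2 C$
$z{\left(\left(-2\right) 3 \right)} 152 = 2 \left(\left(-2\right) 3\right) 152 = 2 \left(-6\right) 152 = \left(-12\right) 152 = -1824$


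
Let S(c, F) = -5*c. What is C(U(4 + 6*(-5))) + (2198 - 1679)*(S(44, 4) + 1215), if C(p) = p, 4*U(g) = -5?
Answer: 2065615/4 ≈ 5.1640e+5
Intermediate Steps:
U(g) = -5/4 (U(g) = (¼)*(-5) = -5/4)
C(U(4 + 6*(-5))) + (2198 - 1679)*(S(44, 4) + 1215) = -5/4 + (2198 - 1679)*(-5*44 + 1215) = -5/4 + 519*(-220 + 1215) = -5/4 + 519*995 = -5/4 + 516405 = 2065615/4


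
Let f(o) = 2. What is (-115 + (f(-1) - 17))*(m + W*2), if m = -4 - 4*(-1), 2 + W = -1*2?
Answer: 1040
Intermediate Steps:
W = -4 (W = -2 - 1*2 = -2 - 2 = -4)
m = 0 (m = -4 + 4 = 0)
(-115 + (f(-1) - 17))*(m + W*2) = (-115 + (2 - 17))*(0 - 4*2) = (-115 - 15)*(0 - 8) = -130*(-8) = 1040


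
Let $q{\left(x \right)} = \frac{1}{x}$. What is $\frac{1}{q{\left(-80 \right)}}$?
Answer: $-80$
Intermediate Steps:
$\frac{1}{q{\left(-80 \right)}} = \frac{1}{\frac{1}{-80}} = \frac{1}{- \frac{1}{80}} = -80$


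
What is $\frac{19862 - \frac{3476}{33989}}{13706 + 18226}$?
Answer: $\frac{337543021}{542668374} \approx 0.62201$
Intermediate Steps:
$\frac{19862 - \frac{3476}{33989}}{13706 + 18226} = \frac{19862 - \frac{3476}{33989}}{31932} = \left(19862 - \frac{3476}{33989}\right) \frac{1}{31932} = \frac{675086042}{33989} \cdot \frac{1}{31932} = \frac{337543021}{542668374}$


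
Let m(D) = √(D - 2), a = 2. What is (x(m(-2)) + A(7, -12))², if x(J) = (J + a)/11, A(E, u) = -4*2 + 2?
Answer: 372/11 - 256*I/121 ≈ 33.818 - 2.1157*I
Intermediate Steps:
m(D) = √(-2 + D)
A(E, u) = -6 (A(E, u) = -8 + 2 = -6)
x(J) = 2/11 + J/11 (x(J) = (J + 2)/11 = (2 + J)*(1/11) = 2/11 + J/11)
(x(m(-2)) + A(7, -12))² = ((2/11 + √(-2 - 2)/11) - 6)² = ((2/11 + √(-4)/11) - 6)² = ((2/11 + (2*I)/11) - 6)² = ((2/11 + 2*I/11) - 6)² = (-64/11 + 2*I/11)²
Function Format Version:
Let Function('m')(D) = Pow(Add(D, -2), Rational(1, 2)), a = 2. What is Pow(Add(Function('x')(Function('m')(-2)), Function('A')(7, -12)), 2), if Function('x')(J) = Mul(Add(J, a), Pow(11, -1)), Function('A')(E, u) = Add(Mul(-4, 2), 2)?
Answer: Add(Rational(372, 11), Mul(Rational(-256, 121), I)) ≈ Add(33.818, Mul(-2.1157, I))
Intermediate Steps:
Function('m')(D) = Pow(Add(-2, D), Rational(1, 2))
Function('A')(E, u) = -6 (Function('A')(E, u) = Add(-8, 2) = -6)
Function('x')(J) = Add(Rational(2, 11), Mul(Rational(1, 11), J)) (Function('x')(J) = Mul(Add(J, 2), Pow(11, -1)) = Mul(Add(2, J), Rational(1, 11)) = Add(Rational(2, 11), Mul(Rational(1, 11), J)))
Pow(Add(Function('x')(Function('m')(-2)), Function('A')(7, -12)), 2) = Pow(Add(Add(Rational(2, 11), Mul(Rational(1, 11), Pow(Add(-2, -2), Rational(1, 2)))), -6), 2) = Pow(Add(Add(Rational(2, 11), Mul(Rational(1, 11), Pow(-4, Rational(1, 2)))), -6), 2) = Pow(Add(Add(Rational(2, 11), Mul(Rational(1, 11), Mul(2, I))), -6), 2) = Pow(Add(Add(Rational(2, 11), Mul(Rational(2, 11), I)), -6), 2) = Pow(Add(Rational(-64, 11), Mul(Rational(2, 11), I)), 2)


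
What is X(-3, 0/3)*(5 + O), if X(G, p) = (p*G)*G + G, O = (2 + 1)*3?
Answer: -42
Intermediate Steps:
O = 9 (O = 3*3 = 9)
X(G, p) = G + p*G**2 (X(G, p) = (G*p)*G + G = p*G**2 + G = G + p*G**2)
X(-3, 0/3)*(5 + O) = (-3*(1 - 0/3))*(5 + 9) = -3*(1 - 0/3)*14 = -3*(1 - 3*0)*14 = -3*(1 + 0)*14 = -3*1*14 = -3*14 = -42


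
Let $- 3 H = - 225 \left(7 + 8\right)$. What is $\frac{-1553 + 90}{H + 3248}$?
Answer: $- \frac{1463}{4373} \approx -0.33455$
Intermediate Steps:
$H = 1125$ ($H = - \frac{\left(-225\right) \left(7 + 8\right)}{3} = - \frac{\left(-225\right) 15}{3} = \left(- \frac{1}{3}\right) \left(-3375\right) = 1125$)
$\frac{-1553 + 90}{H + 3248} = \frac{-1553 + 90}{1125 + 3248} = - \frac{1463}{4373}$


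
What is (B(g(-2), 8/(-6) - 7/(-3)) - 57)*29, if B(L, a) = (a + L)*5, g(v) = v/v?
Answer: -1363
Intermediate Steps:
g(v) = 1
B(L, a) = 5*L + 5*a (B(L, a) = (L + a)*5 = 5*L + 5*a)
(B(g(-2), 8/(-6) - 7/(-3)) - 57)*29 = ((5*1 + 5*(8/(-6) - 7/(-3))) - 57)*29 = ((5 + 5*(8*(-⅙) - 7*(-⅓))) - 57)*29 = ((5 + 5*(-4/3 + 7/3)) - 57)*29 = ((5 + 5*1) - 57)*29 = ((5 + 5) - 57)*29 = (10 - 57)*29 = -47*29 = -1363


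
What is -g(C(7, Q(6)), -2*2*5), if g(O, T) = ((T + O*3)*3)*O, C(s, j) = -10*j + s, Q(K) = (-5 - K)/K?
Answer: -4256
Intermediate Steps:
Q(K) = (-5 - K)/K
C(s, j) = s - 10*j
g(O, T) = O*(3*T + 9*O) (g(O, T) = ((T + 3*O)*3)*O = (3*T + 9*O)*O = O*(3*T + 9*O))
-g(C(7, Q(6)), -2*2*5) = -3*(7 - 10*(-5 - 1*6)/6)*(-2*2*5 + 3*(7 - 10*(-5 - 1*6)/6)) = -3*(7 - 5*(-5 - 6)/3)*(-4*5 + 3*(7 - 5*(-5 - 6)/3)) = -3*(7 - 5*(-11)/3)*(-20 + 3*(7 - 5*(-11)/3)) = -3*(7 - 10*(-11/6))*(-20 + 3*(7 - 10*(-11/6))) = -3*(7 + 55/3)*(-20 + 3*(7 + 55/3)) = -3*76*(-20 + 3*(76/3))/3 = -3*76*(-20 + 76)/3 = -3*76*56/3 = -1*4256 = -4256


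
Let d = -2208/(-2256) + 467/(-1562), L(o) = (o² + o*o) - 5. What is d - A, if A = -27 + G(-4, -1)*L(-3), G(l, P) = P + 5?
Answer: -1785447/73414 ≈ -24.320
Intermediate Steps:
L(o) = -5 + 2*o² (L(o) = (o² + o²) - 5 = 2*o² - 5 = -5 + 2*o²)
d = 49903/73414 (d = -2208*(-1/2256) + 467*(-1/1562) = 46/47 - 467/1562 = 49903/73414 ≈ 0.67975)
G(l, P) = 5 + P
A = 25 (A = -27 + (5 - 1)*(-5 + 2*(-3)²) = -27 + 4*(-5 + 2*9) = -27 + 4*(-5 + 18) = -27 + 4*13 = -27 + 52 = 25)
d - A = 49903/73414 - 1*25 = 49903/73414 - 25 = -1785447/73414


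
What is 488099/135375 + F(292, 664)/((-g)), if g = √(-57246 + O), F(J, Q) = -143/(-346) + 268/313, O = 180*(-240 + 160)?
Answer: 488099/135375 + 45829*I*√71646/2586372836 ≈ 3.6055 + 0.0047429*I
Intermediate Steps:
O = -14400 (O = 180*(-80) = -14400)
F(J, Q) = 137487/108298 (F(J, Q) = -143*(-1/346) + 268*(1/313) = 143/346 + 268/313 = 137487/108298)
g = I*√71646 (g = √(-57246 - 14400) = √(-71646) = I*√71646 ≈ 267.67*I)
488099/135375 + F(292, 664)/((-g)) = 488099/135375 + 137487/(108298*((-I*√71646))) = 488099*(1/135375) + 137487/(108298*((-I*√71646))) = 488099/135375 + 137487*(I*√71646/71646)/108298 = 488099/135375 + 45829*I*√71646/2586372836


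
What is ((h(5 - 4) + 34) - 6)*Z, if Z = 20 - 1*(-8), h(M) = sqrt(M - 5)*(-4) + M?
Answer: 812 - 224*I ≈ 812.0 - 224.0*I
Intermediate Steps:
h(M) = M - 4*sqrt(-5 + M) (h(M) = sqrt(-5 + M)*(-4) + M = -4*sqrt(-5 + M) + M = M - 4*sqrt(-5 + M))
Z = 28 (Z = 20 + 8 = 28)
((h(5 - 4) + 34) - 6)*Z = ((((5 - 4) - 4*sqrt(-5 + (5 - 4))) + 34) - 6)*28 = (((1 - 4*sqrt(-5 + 1)) + 34) - 6)*28 = (((1 - 8*I) + 34) - 6)*28 = ((35 - 8*I) - 6)*28 = (29 - 8*I)*28 = 812 - 224*I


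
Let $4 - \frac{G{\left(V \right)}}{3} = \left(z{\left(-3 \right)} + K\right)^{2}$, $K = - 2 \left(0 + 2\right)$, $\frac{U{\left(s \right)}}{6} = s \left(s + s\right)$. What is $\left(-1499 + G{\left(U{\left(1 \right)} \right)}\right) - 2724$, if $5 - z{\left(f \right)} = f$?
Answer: $-4259$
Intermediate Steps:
$z{\left(f \right)} = 5 - f$
$U{\left(s \right)} = 12 s^{2}$ ($U{\left(s \right)} = 6 s \left(s + s\right) = 6 s 2 s = 6 \cdot 2 s^{2} = 12 s^{2}$)
$K = -4$ ($K = \left(-2\right) 2 = -4$)
$G{\left(V \right)} = -36$ ($G{\left(V \right)} = 12 - 3 \left(\left(5 - -3\right) - 4\right)^{2} = 12 - 3 \left(\left(5 + 3\right) - 4\right)^{2} = 12 - 3 \left(8 - 4\right)^{2} = 12 - 3 \cdot 4^{2} = 12 - 48 = -36$)
$\left(-1499 + G{\left(U{\left(1 \right)} \right)}\right) - 2724 = \left(-1499 - 36\right) - 2724 = -1535 - 2724 = -4259$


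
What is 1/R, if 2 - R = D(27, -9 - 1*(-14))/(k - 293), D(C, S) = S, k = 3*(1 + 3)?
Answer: 281/567 ≈ 0.49559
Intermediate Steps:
k = 12 (k = 3*4 = 12)
R = 567/281 (R = 2 - (-9 - 1*(-14))/(12 - 293) = 2 - (-9 + 14)/(-281) = 2 - 5*(-1)/281 = 2 - 1*(-5/281) = 2 + 5/281 = 567/281 ≈ 2.0178)
1/R = 1/(567/281) = 281/567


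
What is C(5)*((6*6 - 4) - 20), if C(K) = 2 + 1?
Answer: 36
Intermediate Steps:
C(K) = 3
C(5)*((6*6 - 4) - 20) = 3*((6*6 - 4) - 20) = 3*((36 - 4) - 20) = 3*(32 - 20) = 3*12 = 36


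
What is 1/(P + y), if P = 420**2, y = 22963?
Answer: 1/199363 ≈ 5.0160e-6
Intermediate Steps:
P = 176400
1/(P + y) = 1/(176400 + 22963) = 1/199363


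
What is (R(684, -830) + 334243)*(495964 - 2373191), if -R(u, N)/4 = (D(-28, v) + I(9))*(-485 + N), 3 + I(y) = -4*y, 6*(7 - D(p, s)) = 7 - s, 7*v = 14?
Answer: -909739871513/3 ≈ -3.0325e+11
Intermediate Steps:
v = 2 (v = (⅐)*14 = 2)
D(p, s) = 35/6 + s/6 (D(p, s) = 7 - (7 - s)/6 = 7 + (-7/6 + s/6) = 35/6 + s/6)
I(y) = -3 - 4*y
R(u, N) = -191090/3 + 394*N/3 (R(u, N) = -4*((35/6 + (⅙)*2) + (-3 - 4*9))*(-485 + N) = -4*((35/6 + ⅓) + (-3 - 36))*(-485 + N) = -4*(37/6 - 39)*(-485 + N) = -(-394)*(-485 + N)/3 = -4*(95545/6 - 197*N/6) = -191090/3 + 394*N/3)
(R(684, -830) + 334243)*(495964 - 2373191) = ((-191090/3 + (394/3)*(-830)) + 334243)*(495964 - 2373191) = ((-191090/3 - 327020/3) + 334243)*(-1877227) = (-518110/3 + 334243)*(-1877227) = (484619/3)*(-1877227) = -909739871513/3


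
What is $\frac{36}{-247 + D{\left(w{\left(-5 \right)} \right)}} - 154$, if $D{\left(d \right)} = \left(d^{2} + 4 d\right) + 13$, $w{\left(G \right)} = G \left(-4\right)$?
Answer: $- \frac{6308}{41} \approx -153.85$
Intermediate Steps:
$w{\left(G \right)} = - 4 G$
$D{\left(d \right)} = 13 + d^{2} + 4 d$
$\frac{36}{-247 + D{\left(w{\left(-5 \right)} \right)}} - 154 = \frac{36}{-247 + \left(13 + \left(\left(-4\right) \left(-5\right)\right)^{2} + 4 \left(\left(-4\right) \left(-5\right)\right)\right)} - 154 = \frac{36}{-247 + \left(13 + 20^{2} + 4 \cdot 20\right)} - 154 = \frac{36}{-247 + \left(13 + 400 + 80\right)} - 154 = \frac{36}{-247 + 493} - 154 = \frac{36}{246} - 154 = 36 \cdot \frac{1}{246} - 154 = \frac{6}{41} - 154 = - \frac{6308}{41}$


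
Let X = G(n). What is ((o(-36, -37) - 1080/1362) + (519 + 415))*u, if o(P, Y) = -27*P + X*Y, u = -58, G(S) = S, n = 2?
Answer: -24109672/227 ≈ -1.0621e+5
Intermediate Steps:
X = 2
o(P, Y) = -27*P + 2*Y
((o(-36, -37) - 1080/1362) + (519 + 415))*u = (((-27*(-36) + 2*(-37)) - 1080/1362) + (519 + 415))*(-58) = (((972 - 74) - 1080*1/1362) + 934)*(-58) = ((898 - 180/227) + 934)*(-58) = (203666/227 + 934)*(-58) = (415684/227)*(-58) = -24109672/227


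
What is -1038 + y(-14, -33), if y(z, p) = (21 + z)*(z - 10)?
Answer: -1206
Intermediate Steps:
y(z, p) = (-10 + z)*(21 + z) (y(z, p) = (21 + z)*(-10 + z) = (-10 + z)*(21 + z))
-1038 + y(-14, -33) = -1038 + (-210 + (-14)**2 + 11*(-14)) = -1038 + (-210 + 196 - 154) = -1038 - 168 = -1206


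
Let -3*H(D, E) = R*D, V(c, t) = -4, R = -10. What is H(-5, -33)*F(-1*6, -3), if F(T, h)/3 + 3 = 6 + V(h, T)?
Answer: 50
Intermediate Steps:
F(T, h) = -3 (F(T, h) = -9 + 3*(6 - 4) = -9 + 3*2 = -9 + 6 = -3)
H(D, E) = 10*D/3 (H(D, E) = -(-10)*D/3 = 10*D/3)
H(-5, -33)*F(-1*6, -3) = ((10/3)*(-5))*(-3) = -50/3*(-3) = 50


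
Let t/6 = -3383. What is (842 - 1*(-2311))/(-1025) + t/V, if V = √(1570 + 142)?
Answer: -3153/1025 - 10149*√107/214 ≈ -493.65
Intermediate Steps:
t = -20298 (t = 6*(-3383) = -20298)
V = 4*√107 (V = √1712 = 4*√107 ≈ 41.376)
(842 - 1*(-2311))/(-1025) + t/V = (842 - 1*(-2311))/(-1025) - 20298*√107/428 = (842 + 2311)*(-1/1025) - 10149*√107/214 = 3153*(-1/1025) - 10149*√107/214 = -3153/1025 - 10149*√107/214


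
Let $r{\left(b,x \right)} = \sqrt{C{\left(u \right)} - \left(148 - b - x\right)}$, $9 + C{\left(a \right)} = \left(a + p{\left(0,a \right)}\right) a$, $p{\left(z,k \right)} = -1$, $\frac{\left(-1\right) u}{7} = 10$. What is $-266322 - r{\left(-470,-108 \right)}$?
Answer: $-266322 - 11 \sqrt{35} \approx -2.6639 \cdot 10^{5}$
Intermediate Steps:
$u = -70$ ($u = \left(-7\right) 10 = -70$)
$C{\left(a \right)} = -9 + a \left(-1 + a\right)$ ($C{\left(a \right)} = -9 + \left(a - 1\right) a = -9 + \left(-1 + a\right) a = -9 + a \left(-1 + a\right)$)
$r{\left(b,x \right)} = \sqrt{4813 + b + x}$ ($r{\left(b,x \right)} = \sqrt{\left(-9 + \left(-70\right)^{2} - -70\right) - \left(148 - b - x\right)} = \sqrt{\left(-9 + 4900 + 70\right) - \left(148 - b - x\right)} = \sqrt{4961 + \left(-148 + b + x\right)} = \sqrt{4813 + b + x}$)
$-266322 - r{\left(-470,-108 \right)} = -266322 - \sqrt{4813 - 470 - 108} = -266322 - \sqrt{4235} = -266322 - 11 \sqrt{35}$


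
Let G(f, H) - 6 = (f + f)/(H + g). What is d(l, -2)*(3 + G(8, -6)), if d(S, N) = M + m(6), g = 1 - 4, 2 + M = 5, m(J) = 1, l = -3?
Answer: 260/9 ≈ 28.889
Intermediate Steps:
M = 3 (M = -2 + 5 = 3)
g = -3
G(f, H) = 6 + 2*f/(-3 + H) (G(f, H) = 6 + (f + f)/(H - 3) = 6 + (2*f)/(-3 + H) = 6 + 2*f/(-3 + H))
d(S, N) = 4 (d(S, N) = 3 + 1 = 4)
d(l, -2)*(3 + G(8, -6)) = 4*(3 + 2*(-9 + 8 + 3*(-6))/(-3 - 6)) = 4*(3 + 2*(-9 + 8 - 18)/(-9)) = 4*(3 + 2*(-⅑)*(-19)) = 4*(3 + 38/9) = 4*(65/9) = 260/9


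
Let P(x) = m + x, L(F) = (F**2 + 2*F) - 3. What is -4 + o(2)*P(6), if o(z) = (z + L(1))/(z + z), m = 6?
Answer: 2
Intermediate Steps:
L(F) = -3 + F**2 + 2*F
P(x) = 6 + x
o(z) = 1/2 (o(z) = (z + (-3 + 1**2 + 2*1))/(z + z) = (z + (-3 + 1 + 2))/((2*z)) = (z + 0)*(1/(2*z)) = z*(1/(2*z)) = 1/2)
-4 + o(2)*P(6) = -4 + (6 + 6)/2 = -4 + (1/2)*12 = -4 + 6 = 2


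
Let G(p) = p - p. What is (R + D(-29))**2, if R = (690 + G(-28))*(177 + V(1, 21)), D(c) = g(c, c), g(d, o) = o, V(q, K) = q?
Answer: 15077629681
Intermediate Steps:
G(p) = 0
D(c) = c
R = 122820 (R = (690 + 0)*(177 + 1) = 690*178 = 122820)
(R + D(-29))**2 = (122820 - 29)**2 = 122791**2 = 15077629681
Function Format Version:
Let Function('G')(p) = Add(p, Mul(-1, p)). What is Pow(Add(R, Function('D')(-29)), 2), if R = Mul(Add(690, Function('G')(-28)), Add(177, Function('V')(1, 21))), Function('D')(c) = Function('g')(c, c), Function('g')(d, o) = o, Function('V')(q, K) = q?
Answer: 15077629681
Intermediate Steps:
Function('G')(p) = 0
Function('D')(c) = c
R = 122820 (R = Mul(Add(690, 0), Add(177, 1)) = Mul(690, 178) = 122820)
Pow(Add(R, Function('D')(-29)), 2) = Pow(Add(122820, -29), 2) = Pow(122791, 2) = 15077629681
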